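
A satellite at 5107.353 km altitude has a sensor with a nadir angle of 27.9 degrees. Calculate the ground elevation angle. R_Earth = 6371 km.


r = R_E + alt = 11478.3530 km
Law of sines in the satellite / Earth-center / ground-point triangle:
  sin(nadir)/R_E = sin(90 + el)/r  =>  cos(el) = (r/R_E)*sin(nadir)
cos(el) = (11478.3530 / 6371.0000) * sin(27.9 deg) = 0.8430488
el = arccos(0.8430488) = 32.5365 deg
(Earth-central angle = 90 - nadir - el = 29.5635 deg)

32.5365 degrees


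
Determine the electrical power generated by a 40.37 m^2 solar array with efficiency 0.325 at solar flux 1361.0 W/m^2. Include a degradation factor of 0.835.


P = area * eta * S * degradation
P = 40.37 * 0.325 * 1361.0 * 0.835
P = 14910.3113 W

14910.3113 W


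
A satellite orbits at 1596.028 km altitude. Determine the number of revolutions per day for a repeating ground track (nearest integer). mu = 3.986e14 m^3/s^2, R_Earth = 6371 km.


r = 7.967028e+06 m
T = 2*pi*sqrt(r^3/mu) = 7077.1066 s = 117.9518 min
revs/day = 1440 / 117.9518 = 12.2084
Rounded: 12 revolutions per day

12 revolutions per day


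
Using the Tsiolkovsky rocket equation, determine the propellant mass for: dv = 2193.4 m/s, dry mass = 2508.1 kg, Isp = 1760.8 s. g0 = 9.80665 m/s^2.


ve = Isp * g0 = 1760.8 * 9.80665 = 17267.549320 m/s
mass ratio = exp(dv/ve) = exp(2193.4/17267.549320) = 1.13544472
m_prop = m_dry * (mr - 1) = 2508.1 * (1.13544472 - 1)
m_prop = 339.7089 kg

339.7089 kg


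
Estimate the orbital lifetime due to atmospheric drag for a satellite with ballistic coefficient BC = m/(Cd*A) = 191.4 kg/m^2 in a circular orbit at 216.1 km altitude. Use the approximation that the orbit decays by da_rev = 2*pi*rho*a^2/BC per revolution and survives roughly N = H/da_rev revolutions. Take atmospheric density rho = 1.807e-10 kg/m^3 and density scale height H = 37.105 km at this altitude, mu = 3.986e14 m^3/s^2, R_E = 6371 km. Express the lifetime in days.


a = R_E + alt = 6587.1000 km = 6.5871e+06 m
da_rev = 2*pi*rho*a^2/BC = 2*pi*1.807e-10*(6.5871e+06)^2/191.4 = 257.385810 m per revolution
N = H/da_rev = 37105.0000 m / 257.385810 m = 144.1610 revolutions
P = 2*pi*sqrt(a^3/mu) = 5320.5019 s
lifetime = N*P = 144.1610 * 5320.5019 = 767008.9671 s = 8.8774 days

8.8774 days


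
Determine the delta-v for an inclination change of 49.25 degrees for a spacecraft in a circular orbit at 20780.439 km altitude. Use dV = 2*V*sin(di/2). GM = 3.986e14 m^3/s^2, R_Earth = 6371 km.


r = 27151.4390 km = 2.7151439e+07 m
V = sqrt(mu/r) = 3831.5299 m/s
di = 49.25 deg = 0.8595747 rad
dV = 2*V*sin(di/2) = 2*3831.5299*sin(0.4297873)
dV = 3193.0245 m/s = 3.1930 km/s

3.1930 km/s


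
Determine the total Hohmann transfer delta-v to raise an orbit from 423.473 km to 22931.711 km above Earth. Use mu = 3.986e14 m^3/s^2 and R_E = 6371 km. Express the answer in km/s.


r1 = 6794.4730 km = 6.794473e+06 m
r2 = 29302.7110 km = 2.9302711e+07 m
dv1 = sqrt(mu/r1)*(sqrt(2*r2/(r1+r2)) - 1) = 2100.0676 m/s
dv2 = sqrt(mu/r2)*(1 - sqrt(2*r1/(r1+r2))) = 1425.2732 m/s
total dv = |dv1| + |dv2| = 2100.0676 + 1425.2732 = 3525.3408 m/s = 3.5253 km/s

3.5253 km/s


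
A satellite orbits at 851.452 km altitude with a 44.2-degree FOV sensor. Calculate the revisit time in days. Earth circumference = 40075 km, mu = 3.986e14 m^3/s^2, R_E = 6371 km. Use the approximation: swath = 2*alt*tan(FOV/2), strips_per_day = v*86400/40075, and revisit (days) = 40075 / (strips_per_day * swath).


swath = 2*851.452*tan(0.3857178) = 691.4776 km
v = sqrt(mu/r) = 7428.9308 m/s = 7.4289 km/s
strips/day = v*86400/40075 = 7.4289*86400/40075 = 16.0165
coverage/day = strips * swath = 16.0165 * 691.4776 = 11075.0233 km
revisit = 40075 / 11075.0233 = 3.6185 days

3.6185 days


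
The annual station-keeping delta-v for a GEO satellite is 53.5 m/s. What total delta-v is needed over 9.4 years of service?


dV = rate * years = 53.5 * 9.4
dV = 502.9000 m/s

502.9000 m/s


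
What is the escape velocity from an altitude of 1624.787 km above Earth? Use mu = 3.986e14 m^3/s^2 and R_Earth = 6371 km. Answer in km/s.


r = 6371.0 + 1624.787 = 7995.7870 km = 7.995787e+06 m
v_esc = sqrt(2*mu/r) = sqrt(2*3.986e14 / 7.995787e+06)
v_esc = 9985.1142 m/s = 9.9851 km/s

9.9851 km/s


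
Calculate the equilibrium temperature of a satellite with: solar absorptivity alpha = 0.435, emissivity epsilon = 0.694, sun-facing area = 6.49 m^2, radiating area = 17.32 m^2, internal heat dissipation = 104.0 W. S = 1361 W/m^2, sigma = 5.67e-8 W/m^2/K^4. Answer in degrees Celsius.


Numerator = alpha*S*A_sun + Q_int = 0.435*1361*6.49 + 104.0 = 3946.3072 W
Denominator = eps*sigma*A_rad = 0.694*5.67e-8*17.32 = 6.8153854e-07 W/K^4
T^4 = 5.790292e+09 K^4
T = 275.8514 K = 2.7014 C

2.7014 degrees Celsius


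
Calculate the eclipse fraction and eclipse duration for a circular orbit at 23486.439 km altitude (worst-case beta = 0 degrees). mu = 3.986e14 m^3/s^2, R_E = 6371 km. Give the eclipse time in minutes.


r = 29857.4390 km
T = 855.7340 min
Eclipse fraction = arcsin(R_E/r)/pi = arcsin(6371.0000/29857.4390)/pi
= arcsin(0.2133807)/pi = 0.06844745
Eclipse duration = 0.06844745 * 855.7340 = 58.5728 min

58.5728 minutes


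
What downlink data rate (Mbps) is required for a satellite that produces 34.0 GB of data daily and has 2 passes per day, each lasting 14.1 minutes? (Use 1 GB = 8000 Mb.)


total contact time = 2 * 14.1 * 60 = 1692.0000 s
data = 34.0 GB = 272000.0000 Mb
rate = 272000.0000 / 1692.0000 = 160.7565 Mbps

160.7565 Mbps


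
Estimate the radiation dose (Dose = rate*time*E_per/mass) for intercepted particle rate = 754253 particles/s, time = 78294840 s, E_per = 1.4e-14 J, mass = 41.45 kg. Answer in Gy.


Total energy deposited = rate * time * E_per
  = 754253 * 78294840 * 1.4e-14 = 0.8267577 J
Dose = E_total / mass = 0.8267577 / 41.45
Dose = 0.0199459 Gy

0.0199 Gy


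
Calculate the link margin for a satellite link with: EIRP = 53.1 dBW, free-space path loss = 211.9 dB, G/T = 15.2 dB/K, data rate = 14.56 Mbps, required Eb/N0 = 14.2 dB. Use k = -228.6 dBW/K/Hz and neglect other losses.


C/N0 = EIRP - FSPL + G/T - k = 53.1 - 211.9 + 15.2 - (-228.6)
C/N0 = 85.0000 dB-Hz
R_b = 14.56 Mbps = 1.456e+07 bps -> 10*log10(R_b) = 71.6316 dB-Hz
Eb/N0 = C/N0 - 10*log10(R_b) = 85.0000 - 71.6316 = 13.3684 dB
Margin = Eb/N0 - Eb/N0_req = 13.3684 - 14.2 = -0.8316137 dB (negative margin: link does not close)

-0.8316 dB


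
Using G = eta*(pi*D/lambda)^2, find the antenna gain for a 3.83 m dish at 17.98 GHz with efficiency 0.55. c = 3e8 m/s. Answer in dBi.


lambda = c/f = 3e8 / 1.798e+10 = 0.01668521 m
G = eta*(pi*D/lambda)^2 = 0.55*(pi*3.83/0.01668521)^2
G = 286020.2936 (linear)
G = 10*log10(286020.2936) = 54.5640 dBi

54.5640 dBi


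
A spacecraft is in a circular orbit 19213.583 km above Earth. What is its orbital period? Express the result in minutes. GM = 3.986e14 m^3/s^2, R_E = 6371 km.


r = 25584.5830 km = 2.5584583e+07 m
T = 2*pi*sqrt(r^3/mu) = 2*pi*sqrt(1.6746923e+22 / 3.986e14)
T = 40726.6544 s = 678.7776 min

678.7776 minutes


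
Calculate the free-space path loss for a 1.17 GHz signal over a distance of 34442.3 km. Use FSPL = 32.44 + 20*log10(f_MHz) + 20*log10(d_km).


f = 1.17 GHz = 1170.0000 MHz
d = 34442.3 km
FSPL = 32.44 + 20*log10(1170.0000) + 20*log10(34442.3)
FSPL = 32.44 + 61.3637 + 90.7418
FSPL = 184.5456 dB

184.5456 dB


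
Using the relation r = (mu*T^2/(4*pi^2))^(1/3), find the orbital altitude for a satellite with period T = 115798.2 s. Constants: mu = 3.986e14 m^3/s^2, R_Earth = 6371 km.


T = 115798.2 s
r = (mu*T^2/(4*pi^2))^(1/3) = (3.986e14 * 115798.2^2 / (4*pi^2))^(1/3)
r = 5.1348417e+07 m = 51348.4169 km
alt = r - R_E = 51348.4169 - 6371 = 44977.4169 km

44977.4169 km


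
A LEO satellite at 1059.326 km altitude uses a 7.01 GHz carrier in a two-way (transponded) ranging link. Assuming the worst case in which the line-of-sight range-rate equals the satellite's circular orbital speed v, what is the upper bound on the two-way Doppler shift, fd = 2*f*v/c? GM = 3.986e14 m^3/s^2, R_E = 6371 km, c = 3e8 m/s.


r = 7.430326e+06 m
v = sqrt(mu/r) = 7324.2762 m/s (worst-case radial velocity)
f = 7.01 GHz = 7.01e+09 Hz
fd = 2*f*v/c = 2*7.01e+09*7324.2762/3.0e+08
fd = 342287.8408 Hz

342287.8408 Hz


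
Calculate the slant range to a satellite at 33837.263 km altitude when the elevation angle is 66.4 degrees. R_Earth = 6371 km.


h = 33837.263 km, el = 66.4 deg
d = -R_E*sin(el) + sqrt((R_E*sin(el))^2 + 2*R_E*h + h^2)
d = -6371.0000*sin(1.1589) + sqrt((6371.0000*0.9163627)^2 + 2*6371.0000*33837.263 + 33837.263^2)
d = 34289.1347 km

34289.1347 km


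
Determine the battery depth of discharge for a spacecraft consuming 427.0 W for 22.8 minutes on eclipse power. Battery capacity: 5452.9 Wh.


E_used = P * t / 60 = 427.0 * 22.8 / 60 = 162.2600 Wh
DOD = E_used / E_total * 100 = 162.2600 / 5452.9 * 100
DOD = 2.9757 %

2.9757 %


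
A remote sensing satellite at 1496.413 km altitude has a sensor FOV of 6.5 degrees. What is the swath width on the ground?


FOV = 6.5 deg = 0.1134464 rad
swath = 2 * alt * tan(FOV/2) = 2 * 1496.413 * tan(0.0567232)
swath = 2 * 1496.413 * 0.05678412
swath = 169.9450 km

169.9450 km


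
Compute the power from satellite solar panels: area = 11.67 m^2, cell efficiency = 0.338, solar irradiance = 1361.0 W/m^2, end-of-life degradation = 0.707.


P = area * eta * S * degradation
P = 11.67 * 0.338 * 1361.0 * 0.707
P = 3795.4659 W

3795.4659 W


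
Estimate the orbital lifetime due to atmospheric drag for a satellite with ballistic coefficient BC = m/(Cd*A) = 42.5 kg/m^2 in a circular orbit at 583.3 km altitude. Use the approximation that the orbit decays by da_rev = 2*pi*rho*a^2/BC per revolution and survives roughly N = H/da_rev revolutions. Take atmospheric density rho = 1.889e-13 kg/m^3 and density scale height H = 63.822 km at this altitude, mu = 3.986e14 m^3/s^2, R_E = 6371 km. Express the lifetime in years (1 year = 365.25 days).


a = R_E + alt = 6954.3000 km = 6.9543e+06 m
da_rev = 2*pi*rho*a^2/BC = 2*pi*1.889e-13*(6.9543e+06)^2/42.5 = 1.350609 m per revolution
N = H/da_rev = 63822.0000 m / 1.350609 m = 47254.2277 revolutions
P = 2*pi*sqrt(a^3/mu) = 5771.5353 s
lifetime = N*P = 47254.2277 * 5771.5353 = 2.7272944e+08 s = 3156.5908 days
years = 3156.5908 / 365.25 = 8.6423 years

8.6423 years


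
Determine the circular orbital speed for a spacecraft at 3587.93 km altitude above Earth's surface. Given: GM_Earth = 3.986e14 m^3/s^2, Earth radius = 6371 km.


r = R_E + alt = 6371.0 + 3587.93 = 9958.9300 km = 9.95893e+06 m
v = sqrt(mu/r) = sqrt(3.986e14 / 9.95893e+06) = 6326.4824 m/s = 6.3265 km/s

6.3265 km/s


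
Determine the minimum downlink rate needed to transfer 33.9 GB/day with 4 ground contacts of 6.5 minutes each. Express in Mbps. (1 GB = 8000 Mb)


total contact time = 4 * 6.5 * 60 = 1560.0000 s
data = 33.9 GB = 271200.0000 Mb
rate = 271200.0000 / 1560.0000 = 173.8462 Mbps

173.8462 Mbps


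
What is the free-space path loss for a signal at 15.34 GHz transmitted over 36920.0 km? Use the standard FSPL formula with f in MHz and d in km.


f = 15.34 GHz = 15340.0000 MHz
d = 36920.0 km
FSPL = 32.44 + 20*log10(15340.0000) + 20*log10(36920.0)
FSPL = 32.44 + 83.7165 + 91.3452
FSPL = 207.5017 dB

207.5017 dB


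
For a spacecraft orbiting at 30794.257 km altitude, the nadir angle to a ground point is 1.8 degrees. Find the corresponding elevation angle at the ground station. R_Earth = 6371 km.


r = R_E + alt = 37165.2570 km
Law of sines in the satellite / Earth-center / ground-point triangle:
  sin(nadir)/R_E = sin(90 + el)/r  =>  cos(el) = (r/R_E)*sin(nadir)
cos(el) = (37165.2570 / 6371.0000) * sin(1.8 deg) = 0.1832348
el = arccos(0.1832348) = 79.4418 deg
(Earth-central angle = 90 - nadir - el = 8.7582 deg)

79.4418 degrees


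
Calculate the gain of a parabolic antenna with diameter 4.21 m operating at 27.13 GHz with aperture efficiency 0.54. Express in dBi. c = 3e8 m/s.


lambda = c/f = 3e8 / 2.713e+10 = 0.01105787 m
G = eta*(pi*D/lambda)^2 = 0.54*(pi*4.21/0.01105787)^2
G = 772528.9708 (linear)
G = 10*log10(772528.9708) = 58.8791 dBi

58.8791 dBi


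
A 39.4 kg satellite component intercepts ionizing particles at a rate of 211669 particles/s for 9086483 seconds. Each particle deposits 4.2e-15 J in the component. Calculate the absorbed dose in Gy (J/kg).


Total energy deposited = rate * time * E_per
  = 211669 * 9086483 * 4.2e-15 = 0.008077972 J
Dose = E_total / mass = 0.008077972 / 39.4
Dose = 2.0502468e-04 Gy

2.0502e-04 Gy


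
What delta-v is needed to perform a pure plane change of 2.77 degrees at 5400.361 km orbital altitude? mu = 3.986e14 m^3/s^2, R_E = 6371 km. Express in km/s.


r = 11771.3610 km = 1.1771361e+07 m
V = sqrt(mu/r) = 5819.0931 m/s
di = 2.77 deg = 0.04834562 rad
dV = 2*V*sin(di/2) = 2*5819.0931*sin(0.02417281)
dV = 281.3003 m/s = 0.2813003 km/s

0.2813 km/s


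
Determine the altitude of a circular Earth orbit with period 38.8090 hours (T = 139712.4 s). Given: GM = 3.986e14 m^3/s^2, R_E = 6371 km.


T = 139712.4 s
r = (mu*T^2/(4*pi^2))^(1/3) = (3.986e14 * 139712.4^2 / (4*pi^2))^(1/3)
r = 5.8194573e+07 m = 58194.5733 km
alt = r - R_E = 58194.5733 - 6371 = 51823.5733 km

51823.5733 km


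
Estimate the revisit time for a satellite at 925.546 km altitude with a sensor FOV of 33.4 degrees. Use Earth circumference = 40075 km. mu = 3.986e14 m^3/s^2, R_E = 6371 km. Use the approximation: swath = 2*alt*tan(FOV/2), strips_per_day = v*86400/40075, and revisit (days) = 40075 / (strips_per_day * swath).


swath = 2*925.546*tan(0.29147) = 555.3542 km
v = sqrt(mu/r) = 7391.1154 m/s = 7.3911 km/s
strips/day = v*86400/40075 = 7.3911*86400/40075 = 15.9349
coverage/day = strips * swath = 15.9349 * 555.3542 = 8849.5313 km
revisit = 40075 / 8849.5313 = 4.5285 days

4.5285 days


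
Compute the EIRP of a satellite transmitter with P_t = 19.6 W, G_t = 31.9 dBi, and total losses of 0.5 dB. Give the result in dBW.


Pt = 19.6 W = 12.9226 dBW
EIRP = Pt_dBW + Gt - losses = 12.9226 + 31.9 - 0.5 = 44.3226 dBW

44.3226 dBW


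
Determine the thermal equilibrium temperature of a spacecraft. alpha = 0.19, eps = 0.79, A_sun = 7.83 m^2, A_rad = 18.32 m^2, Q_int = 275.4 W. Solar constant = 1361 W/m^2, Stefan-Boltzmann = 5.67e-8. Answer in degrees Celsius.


Numerator = alpha*S*A_sun + Q_int = 0.19*1361*7.83 + 275.4 = 2300.1597 W
Denominator = eps*sigma*A_rad = 0.79*5.67e-8*18.32 = 8.2060776e-07 W/K^4
T^4 = 2.8029953e+09 K^4
T = 230.0942 K = -43.0558 C

-43.0558 degrees Celsius


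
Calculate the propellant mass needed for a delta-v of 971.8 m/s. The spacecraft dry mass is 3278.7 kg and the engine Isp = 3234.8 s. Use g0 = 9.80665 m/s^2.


ve = Isp * g0 = 3234.8 * 9.80665 = 31722.551420 m/s
mass ratio = exp(dv/ve) = exp(971.8/31722.551420) = 1.03110842
m_prop = m_dry * (mr - 1) = 3278.7 * (1.03110842 - 1)
m_prop = 101.9952 kg

101.9952 kg


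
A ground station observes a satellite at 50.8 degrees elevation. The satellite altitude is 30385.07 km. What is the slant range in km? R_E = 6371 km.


h = 30385.07 km, el = 50.8 deg
d = -R_E*sin(el) + sqrt((R_E*sin(el))^2 + 2*R_E*h + h^2)
d = -6371.0000*sin(0.8866273) + sqrt((6371.0000*0.7749445)^2 + 2*6371.0000*30385.07 + 30385.07^2)
d = 31597.6710 km

31597.6710 km


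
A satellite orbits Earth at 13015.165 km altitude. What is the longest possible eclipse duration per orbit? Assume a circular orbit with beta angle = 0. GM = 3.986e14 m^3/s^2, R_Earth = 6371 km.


r = 19386.1650 km
T = 447.7111 min
Eclipse fraction = arcsin(R_E/r)/pi = arcsin(6371.0000/19386.1650)/pi
= arcsin(0.3286364)/pi = 0.1065891
Eclipse duration = 0.1065891 * 447.7111 = 47.7211 min

47.7211 minutes


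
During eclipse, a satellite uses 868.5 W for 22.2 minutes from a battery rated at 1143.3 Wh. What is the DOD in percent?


E_used = P * t / 60 = 868.5 * 22.2 / 60 = 321.3450 Wh
DOD = E_used / E_total * 100 = 321.3450 / 1143.3 * 100
DOD = 28.1068 %

28.1068 %


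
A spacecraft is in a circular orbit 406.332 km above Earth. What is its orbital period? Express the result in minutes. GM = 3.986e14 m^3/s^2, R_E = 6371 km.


r = 6777.3320 km = 6.777332e+06 m
T = 2*pi*sqrt(r^3/mu) = 2*pi*sqrt(3.1129797e+20 / 3.986e14)
T = 5552.6380 s = 92.5440 min

92.5440 minutes


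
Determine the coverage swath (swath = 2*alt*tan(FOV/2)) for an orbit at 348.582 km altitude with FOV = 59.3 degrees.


FOV = 59.3 deg = 1.0350 rad
swath = 2 * alt * tan(FOV/2) = 2 * 348.582 * tan(0.5174901)
swath = 2 * 348.582 * 0.5692339
swath = 396.8494 km

396.8494 km


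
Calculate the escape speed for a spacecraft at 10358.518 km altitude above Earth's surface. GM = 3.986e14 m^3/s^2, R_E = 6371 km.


r = 6371.0 + 10358.518 = 16729.5180 km = 1.6729518e+07 m
v_esc = sqrt(2*mu/r) = sqrt(2*3.986e14 / 1.6729518e+07)
v_esc = 6903.0645 m/s = 6.9031 km/s

6.9031 km/s


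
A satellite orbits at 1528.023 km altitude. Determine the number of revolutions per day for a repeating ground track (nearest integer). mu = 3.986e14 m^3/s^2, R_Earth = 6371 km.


r = 7.899023e+06 m
T = 2*pi*sqrt(r^3/mu) = 6986.6870 s = 116.4448 min
revs/day = 1440 / 116.4448 = 12.3664
Rounded: 12 revolutions per day

12 revolutions per day


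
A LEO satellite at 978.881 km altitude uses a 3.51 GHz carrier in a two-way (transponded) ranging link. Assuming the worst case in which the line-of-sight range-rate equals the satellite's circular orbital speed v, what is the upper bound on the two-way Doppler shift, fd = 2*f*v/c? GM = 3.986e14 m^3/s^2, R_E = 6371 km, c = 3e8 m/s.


r = 7.349881e+06 m
v = sqrt(mu/r) = 7364.2495 m/s (worst-case radial velocity)
f = 3.51 GHz = 3.51e+09 Hz
fd = 2*f*v/c = 2*3.51e+09*7364.2495/3.0e+08
fd = 172323.4381 Hz

172323.4381 Hz


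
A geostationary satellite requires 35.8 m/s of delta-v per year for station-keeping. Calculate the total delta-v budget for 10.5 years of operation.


dV = rate * years = 35.8 * 10.5
dV = 375.9000 m/s

375.9000 m/s


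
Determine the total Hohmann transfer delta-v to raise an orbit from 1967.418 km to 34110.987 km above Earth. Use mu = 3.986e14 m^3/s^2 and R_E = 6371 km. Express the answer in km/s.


r1 = 8338.4180 km = 8.338418e+06 m
r2 = 40481.9870 km = 4.0481987e+07 m
dv1 = sqrt(mu/r1)*(sqrt(2*r2/(r1+r2)) - 1) = 1989.7718 m/s
dv2 = sqrt(mu/r2)*(1 - sqrt(2*r1/(r1+r2))) = 1303.9132 m/s
total dv = |dv1| + |dv2| = 1989.7718 + 1303.9132 = 3293.6850 m/s = 3.2937 km/s

3.2937 km/s


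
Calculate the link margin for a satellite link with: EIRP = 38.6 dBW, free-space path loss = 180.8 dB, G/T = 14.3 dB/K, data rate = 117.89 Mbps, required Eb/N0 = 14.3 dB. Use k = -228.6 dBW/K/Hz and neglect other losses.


C/N0 = EIRP - FSPL + G/T - k = 38.6 - 180.8 + 14.3 - (-228.6)
C/N0 = 100.7000 dB-Hz
R_b = 117.89 Mbps = 1.1789e+08 bps -> 10*log10(R_b) = 80.7148 dB-Hz
Eb/N0 = C/N0 - 10*log10(R_b) = 100.7000 - 80.7148 = 19.9852 dB
Margin = Eb/N0 - Eb/N0_req = 19.9852 - 14.3 = 5.6852 dB (link closes)

5.6852 dB


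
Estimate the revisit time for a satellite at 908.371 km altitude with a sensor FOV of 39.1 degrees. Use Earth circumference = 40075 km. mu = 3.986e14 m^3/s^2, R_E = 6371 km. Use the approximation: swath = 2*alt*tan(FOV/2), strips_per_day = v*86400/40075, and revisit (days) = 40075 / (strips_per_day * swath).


swath = 2*908.371*tan(0.3412119) = 645.1269 km
v = sqrt(mu/r) = 7399.8296 m/s = 7.3998 km/s
strips/day = v*86400/40075 = 7.3998*86400/40075 = 15.9537
coverage/day = strips * swath = 15.9537 * 645.1269 = 10292.1724 km
revisit = 40075 / 10292.1724 = 3.8937 days

3.8937 days


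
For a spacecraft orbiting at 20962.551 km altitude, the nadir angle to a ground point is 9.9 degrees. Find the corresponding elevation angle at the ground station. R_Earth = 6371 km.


r = R_E + alt = 27333.5510 km
Law of sines in the satellite / Earth-center / ground-point triangle:
  sin(nadir)/R_E = sin(90 + el)/r  =>  cos(el) = (r/R_E)*sin(nadir)
cos(el) = (27333.5510 / 6371.0000) * sin(9.9 deg) = 0.7376288
el = arccos(0.7376288) = 42.4702 deg
(Earth-central angle = 90 - nadir - el = 37.6298 deg)

42.4702 degrees


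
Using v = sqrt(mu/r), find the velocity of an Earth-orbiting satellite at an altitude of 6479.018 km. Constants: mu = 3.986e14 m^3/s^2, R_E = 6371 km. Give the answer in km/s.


r = R_E + alt = 6371.0 + 6479.018 = 12850.0180 km = 1.2850018e+07 m
v = sqrt(mu/r) = sqrt(3.986e14 / 1.2850018e+07) = 5569.5073 m/s = 5.5695 km/s

5.5695 km/s


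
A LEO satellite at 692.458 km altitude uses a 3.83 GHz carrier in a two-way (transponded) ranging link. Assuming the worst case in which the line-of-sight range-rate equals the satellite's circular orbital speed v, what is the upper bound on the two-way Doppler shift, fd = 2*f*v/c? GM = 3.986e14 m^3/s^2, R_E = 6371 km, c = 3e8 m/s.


r = 7.063458e+06 m
v = sqrt(mu/r) = 7512.0758 m/s (worst-case radial velocity)
f = 3.83 GHz = 3.83e+09 Hz
fd = 2*f*v/c = 2*3.83e+09*7512.0758/3.0e+08
fd = 191808.3364 Hz

191808.3364 Hz


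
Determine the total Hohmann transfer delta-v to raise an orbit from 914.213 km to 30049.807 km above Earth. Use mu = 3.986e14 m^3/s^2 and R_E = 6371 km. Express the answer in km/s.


r1 = 7285.2130 km = 7.285213e+06 m
r2 = 36420.8070 km = 3.6420807e+07 m
dv1 = sqrt(mu/r1)*(sqrt(2*r2/(r1+r2)) - 1) = 2152.3309 m/s
dv2 = sqrt(mu/r2)*(1 - sqrt(2*r1/(r1+r2))) = 1398.1017 m/s
total dv = |dv1| + |dv2| = 2152.3309 + 1398.1017 = 3550.4327 m/s = 3.5504 km/s

3.5504 km/s


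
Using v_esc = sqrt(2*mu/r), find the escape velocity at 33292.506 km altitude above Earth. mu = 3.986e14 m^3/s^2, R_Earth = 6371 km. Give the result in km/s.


r = 6371.0 + 33292.506 = 39663.5060 km = 3.9663506e+07 m
v_esc = sqrt(2*mu/r) = sqrt(2*3.986e14 / 3.9663506e+07)
v_esc = 4483.1998 m/s = 4.4832 km/s

4.4832 km/s


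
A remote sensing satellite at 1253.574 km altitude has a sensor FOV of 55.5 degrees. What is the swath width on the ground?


FOV = 55.5 deg = 0.9686577 rad
swath = 2 * alt * tan(FOV/2) = 2 * 1253.574 * tan(0.4843289)
swath = 2 * 1253.574 * 0.5261255
swath = 1319.0744 km

1319.0744 km


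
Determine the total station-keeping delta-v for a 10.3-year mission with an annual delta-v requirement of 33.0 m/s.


dV = rate * years = 33.0 * 10.3
dV = 339.9000 m/s

339.9000 m/s


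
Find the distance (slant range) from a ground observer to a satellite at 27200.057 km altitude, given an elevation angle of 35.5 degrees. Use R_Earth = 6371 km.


h = 27200.057 km, el = 35.5 deg
d = -R_E*sin(el) + sqrt((R_E*sin(el))^2 + 2*R_E*h + h^2)
d = -6371.0000*sin(0.6195919) + sqrt((6371.0000*0.580703)^2 + 2*6371.0000*27200.057 + 27200.057^2)
d = 29468.3034 km

29468.3034 km


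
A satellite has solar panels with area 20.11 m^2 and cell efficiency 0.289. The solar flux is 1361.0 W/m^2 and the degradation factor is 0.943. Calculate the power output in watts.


P = area * eta * S * degradation
P = 20.11 * 0.289 * 1361.0 * 0.943
P = 7458.9850 W

7458.9850 W


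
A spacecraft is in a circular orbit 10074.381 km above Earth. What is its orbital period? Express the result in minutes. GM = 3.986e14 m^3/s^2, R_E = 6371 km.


r = 16445.3810 km = 1.6445381e+07 m
T = 2*pi*sqrt(r^3/mu) = 2*pi*sqrt(4.4476624e+21 / 3.986e14)
T = 20988.2936 s = 349.8049 min

349.8049 minutes


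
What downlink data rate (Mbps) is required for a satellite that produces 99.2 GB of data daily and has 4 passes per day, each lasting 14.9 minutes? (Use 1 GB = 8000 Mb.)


total contact time = 4 * 14.9 * 60 = 3576.0000 s
data = 99.2 GB = 793600.0000 Mb
rate = 793600.0000 / 3576.0000 = 221.9239 Mbps

221.9239 Mbps


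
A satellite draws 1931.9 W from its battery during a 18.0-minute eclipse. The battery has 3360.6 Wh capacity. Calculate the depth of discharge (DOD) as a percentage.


E_used = P * t / 60 = 1931.9 * 18.0 / 60 = 579.5700 Wh
DOD = E_used / E_total * 100 = 579.5700 / 3360.6 * 100
DOD = 17.2460 %

17.2460 %


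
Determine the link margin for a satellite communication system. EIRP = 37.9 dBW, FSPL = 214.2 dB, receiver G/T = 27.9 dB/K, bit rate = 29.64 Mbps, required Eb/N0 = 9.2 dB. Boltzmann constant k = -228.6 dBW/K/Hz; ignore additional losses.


C/N0 = EIRP - FSPL + G/T - k = 37.9 - 214.2 + 27.9 - (-228.6)
C/N0 = 80.2000 dB-Hz
R_b = 29.64 Mbps = 2.964e+07 bps -> 10*log10(R_b) = 74.7188 dB-Hz
Eb/N0 = C/N0 - 10*log10(R_b) = 80.2000 - 74.7188 = 5.4812 dB
Margin = Eb/N0 - Eb/N0_req = 5.4812 - 9.2 = -3.7188 dB (negative margin: link does not close)

-3.7188 dB


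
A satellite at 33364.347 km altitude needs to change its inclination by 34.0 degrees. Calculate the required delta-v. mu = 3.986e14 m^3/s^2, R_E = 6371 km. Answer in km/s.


r = 39735.3470 km = 3.9735347e+07 m
V = sqrt(mu/r) = 3167.2339 m/s
di = 34.0 deg = 0.5934119 rad
dV = 2*V*sin(di/2) = 2*3167.2339*sin(0.296706)
dV = 1852.0192 m/s = 1.8520 km/s

1.8520 km/s


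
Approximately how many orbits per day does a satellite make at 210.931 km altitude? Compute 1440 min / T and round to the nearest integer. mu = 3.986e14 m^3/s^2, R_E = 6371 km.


r = 6.581931e+06 m
T = 2*pi*sqrt(r^3/mu) = 5314.2405 s = 88.5707 min
revs/day = 1440 / 88.5707 = 16.2582
Rounded: 16 revolutions per day

16 revolutions per day


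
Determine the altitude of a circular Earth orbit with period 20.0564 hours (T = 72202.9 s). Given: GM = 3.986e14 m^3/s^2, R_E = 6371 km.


T = 72202.9 s
r = (mu*T^2/(4*pi^2))^(1/3) = (3.986e14 * 72202.9^2 / (4*pi^2))^(1/3)
r = 3.7476781e+07 m = 37476.7809 km
alt = r - R_E = 37476.7809 - 6371 = 31105.7809 km

31105.7809 km


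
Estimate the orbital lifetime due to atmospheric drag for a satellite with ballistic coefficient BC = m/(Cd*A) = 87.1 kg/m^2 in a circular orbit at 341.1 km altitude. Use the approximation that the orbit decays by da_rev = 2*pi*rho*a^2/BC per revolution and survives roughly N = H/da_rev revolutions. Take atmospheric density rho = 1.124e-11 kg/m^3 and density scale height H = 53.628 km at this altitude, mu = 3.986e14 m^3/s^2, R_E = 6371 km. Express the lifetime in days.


a = R_E + alt = 6712.1000 km = 6.7121e+06 m
da_rev = 2*pi*rho*a^2/BC = 2*pi*1.124e-11*(6.7121e+06)^2/87.1 = 36.529595 m per revolution
N = H/da_rev = 53628.0000 m / 36.529595 m = 1468.0699 revolutions
P = 2*pi*sqrt(a^3/mu) = 5472.6648 s
lifetime = N*P = 1468.0699 * 5472.6648 = 8.0342546e+06 s = 92.9891 days

92.9891 days


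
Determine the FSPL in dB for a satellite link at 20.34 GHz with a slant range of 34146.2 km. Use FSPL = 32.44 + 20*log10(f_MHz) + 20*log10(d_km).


f = 20.34 GHz = 20340.0000 MHz
d = 34146.2 km
FSPL = 32.44 + 20*log10(20340.0000) + 20*log10(34146.2)
FSPL = 32.44 + 86.1670 + 90.6668
FSPL = 209.2739 dB

209.2739 dB


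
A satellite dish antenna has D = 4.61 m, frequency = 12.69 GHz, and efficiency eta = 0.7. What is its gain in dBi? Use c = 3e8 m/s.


lambda = c/f = 3e8 / 1.269e+10 = 0.02364066 m
G = eta*(pi*D/lambda)^2 = 0.7*(pi*4.61/0.02364066)^2
G = 262712.2784 (linear)
G = 10*log10(262712.2784) = 54.1948 dBi

54.1948 dBi


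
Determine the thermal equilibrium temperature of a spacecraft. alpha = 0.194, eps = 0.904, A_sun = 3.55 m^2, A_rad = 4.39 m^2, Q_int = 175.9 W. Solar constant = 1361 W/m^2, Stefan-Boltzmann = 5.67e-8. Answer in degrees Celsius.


Numerator = alpha*S*A_sun + Q_int = 0.194*1361*3.55 + 175.9 = 1113.2207 W
Denominator = eps*sigma*A_rad = 0.904*5.67e-8*4.39 = 2.2501735e-07 W/K^4
T^4 = 4.947266e+09 K^4
T = 265.2109 K = -7.9391 C

-7.9391 degrees Celsius


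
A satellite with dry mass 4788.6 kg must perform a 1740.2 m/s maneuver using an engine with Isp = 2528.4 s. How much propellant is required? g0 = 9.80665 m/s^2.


ve = Isp * g0 = 2528.4 * 9.80665 = 24795.133860 m/s
mass ratio = exp(dv/ve) = exp(1740.2/24795.133860) = 1.07270460
m_prop = m_dry * (mr - 1) = 4788.6 * (1.07270460 - 1)
m_prop = 348.1533 kg

348.1533 kg


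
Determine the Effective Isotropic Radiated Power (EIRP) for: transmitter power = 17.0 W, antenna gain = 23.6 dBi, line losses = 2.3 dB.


Pt = 17.0 W = 12.3045 dBW
EIRP = Pt_dBW + Gt - losses = 12.3045 + 23.6 - 2.3 = 33.6045 dBW

33.6045 dBW


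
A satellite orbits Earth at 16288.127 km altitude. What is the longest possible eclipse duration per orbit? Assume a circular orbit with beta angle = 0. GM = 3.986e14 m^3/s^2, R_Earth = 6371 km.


r = 22659.1270 km
T = 565.7502 min
Eclipse fraction = arcsin(R_E/r)/pi = arcsin(6371.0000/22659.1270)/pi
= arcsin(0.2811671)/pi = 0.0907215
Eclipse duration = 0.0907215 * 565.7502 = 51.3257 min

51.3257 minutes


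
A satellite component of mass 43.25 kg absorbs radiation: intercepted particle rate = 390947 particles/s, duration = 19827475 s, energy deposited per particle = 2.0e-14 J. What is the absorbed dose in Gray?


Total energy deposited = rate * time * E_per
  = 390947 * 19827475 * 2.0e-14 = 0.1550298 J
Dose = E_total / mass = 0.1550298 / 43.25
Dose = 0.003584505 Gy

0.0036 Gy


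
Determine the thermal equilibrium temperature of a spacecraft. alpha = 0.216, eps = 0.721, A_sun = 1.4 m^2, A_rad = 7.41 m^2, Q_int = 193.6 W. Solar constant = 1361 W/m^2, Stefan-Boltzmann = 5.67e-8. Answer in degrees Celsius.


Numerator = alpha*S*A_sun + Q_int = 0.216*1361*1.4 + 193.6 = 605.1664 W
Denominator = eps*sigma*A_rad = 0.721*5.67e-8*7.41 = 3.0292599e-07 W/K^4
T^4 = 1.9977368e+09 K^4
T = 211.4144 K = -61.7356 C

-61.7356 degrees Celsius


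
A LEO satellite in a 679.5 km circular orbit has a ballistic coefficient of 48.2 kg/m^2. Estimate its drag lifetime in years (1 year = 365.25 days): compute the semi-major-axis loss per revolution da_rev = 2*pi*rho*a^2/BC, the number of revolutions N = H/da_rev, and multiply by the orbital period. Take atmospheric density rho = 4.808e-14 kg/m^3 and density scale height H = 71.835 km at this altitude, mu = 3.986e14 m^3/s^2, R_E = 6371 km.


a = R_E + alt = 7050.5000 km = 7.0505e+06 m
da_rev = 2*pi*rho*a^2/BC = 2*pi*4.808e-14*(7.0505e+06)^2/48.2 = 0.31155672 m per revolution
N = H/da_rev = 71835.0000 m / 0.31155672 m = 230567.9685 revolutions
P = 2*pi*sqrt(a^3/mu) = 5891.7064 s
lifetime = N*P = 230567.9685 * 5891.7064 = 1.3584388e+09 s = 15722.6710 days
years = 15722.6710 / 365.25 = 43.0463 years

43.0463 years


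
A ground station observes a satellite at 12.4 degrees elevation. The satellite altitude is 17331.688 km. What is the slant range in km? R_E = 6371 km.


h = 17331.688 km, el = 12.4 deg
d = -R_E*sin(el) + sqrt((R_E*sin(el))^2 + 2*R_E*h + h^2)
d = -6371.0000*sin(0.2164208) + sqrt((6371.0000*0.2147353)^2 + 2*6371.0000*17331.688 + 17331.688^2)
d = 21503.2880 km

21503.2880 km


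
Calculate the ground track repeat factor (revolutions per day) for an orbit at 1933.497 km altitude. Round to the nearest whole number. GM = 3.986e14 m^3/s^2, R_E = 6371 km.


r = 8.304497e+06 m
T = 2*pi*sqrt(r^3/mu) = 7531.4955 s = 125.5249 min
revs/day = 1440 / 125.5249 = 11.4718
Rounded: 11 revolutions per day

11 revolutions per day


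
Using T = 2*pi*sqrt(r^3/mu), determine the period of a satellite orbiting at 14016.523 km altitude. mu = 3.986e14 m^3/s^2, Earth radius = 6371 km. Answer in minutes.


r = 20387.5230 km = 2.0387523e+07 m
T = 2*pi*sqrt(r^3/mu) = 2*pi*sqrt(8.4740962e+21 / 3.986e14)
T = 28970.6285 s = 482.8438 min

482.8438 minutes


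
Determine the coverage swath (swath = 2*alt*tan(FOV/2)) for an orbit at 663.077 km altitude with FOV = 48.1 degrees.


FOV = 48.1 deg = 0.8395034 rad
swath = 2 * alt * tan(FOV/2) = 2 * 663.077 * tan(0.4197517)
swath = 2 * 663.077 * 0.4462747
swath = 591.8290 km

591.8290 km


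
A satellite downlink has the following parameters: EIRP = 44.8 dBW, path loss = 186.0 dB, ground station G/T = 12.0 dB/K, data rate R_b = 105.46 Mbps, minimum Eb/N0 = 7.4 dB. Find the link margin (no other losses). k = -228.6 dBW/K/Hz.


C/N0 = EIRP - FSPL + G/T - k = 44.8 - 186.0 + 12.0 - (-228.6)
C/N0 = 99.4000 dB-Hz
R_b = 105.46 Mbps = 1.0546e+08 bps -> 10*log10(R_b) = 80.2309 dB-Hz
Eb/N0 = C/N0 - 10*log10(R_b) = 99.4000 - 80.2309 = 19.1691 dB
Margin = Eb/N0 - Eb/N0_req = 19.1691 - 7.4 = 11.7691 dB (link closes)

11.7691 dB


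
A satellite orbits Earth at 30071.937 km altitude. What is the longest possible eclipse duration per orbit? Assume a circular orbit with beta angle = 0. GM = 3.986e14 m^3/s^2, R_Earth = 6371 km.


r = 36442.9370 km
T = 1153.9315 min
Eclipse fraction = arcsin(R_E/r)/pi = arcsin(6371.0000/36442.9370)/pi
= arcsin(0.1748213)/pi = 0.05593476
Eclipse duration = 0.05593476 * 1153.9315 = 64.5449 min

64.5449 minutes


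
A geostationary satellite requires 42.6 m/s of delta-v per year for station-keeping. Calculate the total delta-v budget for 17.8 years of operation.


dV = rate * years = 42.6 * 17.8
dV = 758.2800 m/s

758.2800 m/s


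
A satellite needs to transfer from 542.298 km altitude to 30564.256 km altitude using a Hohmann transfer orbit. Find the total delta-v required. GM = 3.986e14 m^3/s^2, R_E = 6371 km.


r1 = 6913.2980 km = 6.913298e+06 m
r2 = 36935.2560 km = 3.6935256e+07 m
dv1 = sqrt(mu/r1)*(sqrt(2*r2/(r1+r2)) - 1) = 2262.3990 m/s
dv2 = sqrt(mu/r2)*(1 - sqrt(2*r1/(r1+r2))) = 1440.3862 m/s
total dv = |dv1| + |dv2| = 2262.3990 + 1440.3862 = 3702.7852 m/s = 3.7028 km/s

3.7028 km/s


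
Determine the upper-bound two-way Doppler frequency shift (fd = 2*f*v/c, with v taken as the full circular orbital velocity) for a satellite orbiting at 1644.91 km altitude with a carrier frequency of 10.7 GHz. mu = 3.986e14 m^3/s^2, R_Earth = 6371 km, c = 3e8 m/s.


r = 8.01591e+06 m
v = sqrt(mu/r) = 7051.6741 m/s (worst-case radial velocity)
f = 10.7 GHz = 1.07e+10 Hz
fd = 2*f*v/c = 2*1.07e+10*7051.6741/3.0e+08
fd = 503019.4171 Hz

503019.4171 Hz


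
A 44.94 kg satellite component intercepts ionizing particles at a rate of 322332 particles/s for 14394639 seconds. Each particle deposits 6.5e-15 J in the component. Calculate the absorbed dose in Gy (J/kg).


Total energy deposited = rate * time * E_per
  = 322332 * 14394639 * 6.5e-15 = 0.03015904 J
Dose = E_total / mass = 0.03015904 / 44.94
Dose = 6.7109575e-04 Gy

6.7110e-04 Gy


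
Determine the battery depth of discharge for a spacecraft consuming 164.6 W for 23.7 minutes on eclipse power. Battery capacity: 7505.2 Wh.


E_used = P * t / 60 = 164.6 * 23.7 / 60 = 65.0170 Wh
DOD = E_used / E_total * 100 = 65.0170 / 7505.2 * 100
DOD = 0.8662927 %

0.8663 %


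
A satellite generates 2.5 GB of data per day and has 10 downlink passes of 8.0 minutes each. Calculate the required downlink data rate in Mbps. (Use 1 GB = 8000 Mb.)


total contact time = 10 * 8.0 * 60 = 4800.0000 s
data = 2.5 GB = 20000.0000 Mb
rate = 20000.0000 / 4800.0000 = 4.1667 Mbps

4.1667 Mbps


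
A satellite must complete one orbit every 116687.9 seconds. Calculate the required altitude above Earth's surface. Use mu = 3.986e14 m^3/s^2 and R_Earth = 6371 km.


T = 116687.9 s
r = (mu*T^2/(4*pi^2))^(1/3) = (3.986e14 * 116687.9^2 / (4*pi^2))^(1/3)
r = 5.1611094e+07 m = 51611.0944 km
alt = r - R_E = 51611.0944 - 6371 = 45240.0944 km

45240.0944 km


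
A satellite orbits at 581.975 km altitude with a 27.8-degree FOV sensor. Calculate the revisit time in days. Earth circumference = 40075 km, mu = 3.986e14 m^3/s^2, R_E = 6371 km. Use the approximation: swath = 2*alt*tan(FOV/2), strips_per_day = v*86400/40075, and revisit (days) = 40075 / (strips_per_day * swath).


swath = 2*581.975*tan(0.2426008) = 288.0485 km
v = sqrt(mu/r) = 7571.5242 m/s = 7.5715 km/s
strips/day = v*86400/40075 = 7.5715*86400/40075 = 16.3239
coverage/day = strips * swath = 16.3239 * 288.0485 = 4702.0706 km
revisit = 40075 / 4702.0706 = 8.5228 days

8.5228 days


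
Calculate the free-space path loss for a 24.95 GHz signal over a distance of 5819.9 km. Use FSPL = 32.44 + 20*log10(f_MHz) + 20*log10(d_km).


f = 24.95 GHz = 24950.0000 MHz
d = 5819.9 km
FSPL = 32.44 + 20*log10(24950.0000) + 20*log10(5819.9)
FSPL = 32.44 + 87.9414 + 75.2983
FSPL = 195.6797 dB

195.6797 dB


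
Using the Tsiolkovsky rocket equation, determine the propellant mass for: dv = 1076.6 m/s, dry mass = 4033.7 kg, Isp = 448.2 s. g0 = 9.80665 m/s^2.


ve = Isp * g0 = 448.2 * 9.80665 = 4395.340530 m/s
mass ratio = exp(dv/ve) = exp(1076.6/4395.340530) = 1.27754620
m_prop = m_dry * (mr - 1) = 4033.7 * (1.27754620 - 1)
m_prop = 1119.5381 kg

1119.5381 kg


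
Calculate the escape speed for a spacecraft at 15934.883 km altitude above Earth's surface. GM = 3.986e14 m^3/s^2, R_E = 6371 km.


r = 6371.0 + 15934.883 = 22305.8830 km = 2.2305883e+07 m
v_esc = sqrt(2*mu/r) = sqrt(2*3.986e14 / 2.2305883e+07)
v_esc = 5978.2481 m/s = 5.9782 km/s

5.9782 km/s


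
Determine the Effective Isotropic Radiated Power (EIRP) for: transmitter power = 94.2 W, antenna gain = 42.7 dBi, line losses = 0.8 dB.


Pt = 94.2 W = 19.7405 dBW
EIRP = Pt_dBW + Gt - losses = 19.7405 + 42.7 - 0.8 = 61.6405 dBW

61.6405 dBW


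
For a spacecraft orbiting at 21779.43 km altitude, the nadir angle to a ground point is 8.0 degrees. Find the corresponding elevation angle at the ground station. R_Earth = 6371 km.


r = R_E + alt = 28150.4300 km
Law of sines in the satellite / Earth-center / ground-point triangle:
  sin(nadir)/R_E = sin(90 + el)/r  =>  cos(el) = (r/R_E)*sin(nadir)
cos(el) = (28150.4300 / 6371.0000) * sin(8.0 deg) = 0.61494
el = arccos(0.61494) = 52.0524 deg
(Earth-central angle = 90 - nadir - el = 29.9476 deg)

52.0524 degrees


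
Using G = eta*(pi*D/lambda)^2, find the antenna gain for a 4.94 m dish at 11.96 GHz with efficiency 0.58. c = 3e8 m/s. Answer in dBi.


lambda = c/f = 3e8 / 1.196e+10 = 0.02508361 m
G = eta*(pi*D/lambda)^2 = 0.58*(pi*4.94/0.02508361)^2
G = 222024.7996 (linear)
G = 10*log10(222024.7996) = 53.4640 dBi

53.4640 dBi


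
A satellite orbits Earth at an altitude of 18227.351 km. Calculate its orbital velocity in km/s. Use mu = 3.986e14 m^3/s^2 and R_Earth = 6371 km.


r = R_E + alt = 6371.0 + 18227.351 = 24598.3510 km = 2.4598351e+07 m
v = sqrt(mu/r) = sqrt(3.986e14 / 2.4598351e+07) = 4025.4612 m/s = 4.0255 km/s

4.0255 km/s


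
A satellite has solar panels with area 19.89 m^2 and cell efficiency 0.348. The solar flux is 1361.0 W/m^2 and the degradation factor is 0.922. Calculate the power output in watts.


P = area * eta * S * degradation
P = 19.89 * 0.348 * 1361.0 * 0.922
P = 8685.6650 W

8685.6650 W


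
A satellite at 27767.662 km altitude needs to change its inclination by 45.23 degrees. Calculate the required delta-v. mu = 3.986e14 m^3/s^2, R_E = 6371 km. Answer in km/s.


r = 34138.6620 km = 3.4138662e+07 m
V = sqrt(mu/r) = 3417.0033 m/s
di = 45.23 deg = 0.7894124 rad
dV = 2*V*sin(di/2) = 2*3417.0033*sin(0.3947062)
dV = 2627.9284 m/s = 2.6279 km/s

2.6279 km/s


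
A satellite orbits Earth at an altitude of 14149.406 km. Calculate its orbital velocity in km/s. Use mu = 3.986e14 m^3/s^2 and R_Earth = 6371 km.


r = R_E + alt = 6371.0 + 14149.406 = 20520.4060 km = 2.0520406e+07 m
v = sqrt(mu/r) = sqrt(3.986e14 / 2.0520406e+07) = 4407.3310 m/s = 4.4073 km/s

4.4073 km/s


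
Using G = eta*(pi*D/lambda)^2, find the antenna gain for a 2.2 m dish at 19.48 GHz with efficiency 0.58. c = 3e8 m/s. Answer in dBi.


lambda = c/f = 3e8 / 1.948e+10 = 0.01540041 m
G = eta*(pi*D/lambda)^2 = 0.58*(pi*2.2/0.01540041)^2
G = 116817.6583 (linear)
G = 10*log10(116817.6583) = 50.6751 dBi

50.6751 dBi


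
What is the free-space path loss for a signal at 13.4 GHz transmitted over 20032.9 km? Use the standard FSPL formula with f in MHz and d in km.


f = 13.4 GHz = 13400.0000 MHz
d = 20032.9 km
FSPL = 32.44 + 20*log10(13400.0000) + 20*log10(20032.9)
FSPL = 32.44 + 82.5421 + 86.0349
FSPL = 201.0170 dB

201.0170 dB


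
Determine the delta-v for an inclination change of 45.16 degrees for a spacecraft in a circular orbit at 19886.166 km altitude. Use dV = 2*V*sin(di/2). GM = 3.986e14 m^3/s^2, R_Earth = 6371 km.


r = 26257.1660 km = 2.6257166e+07 m
V = sqrt(mu/r) = 3896.2312 m/s
di = 45.16 deg = 0.7881907 rad
dV = 2*V*sin(di/2) = 2*3896.2312*sin(0.3940953)
dV = 2992.0955 m/s = 2.9921 km/s

2.9921 km/s


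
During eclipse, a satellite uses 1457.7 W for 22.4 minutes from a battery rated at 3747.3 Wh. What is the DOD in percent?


E_used = P * t / 60 = 1457.7 * 22.4 / 60 = 544.2080 Wh
DOD = E_used / E_total * 100 = 544.2080 / 3747.3 * 100
DOD = 14.5227 %

14.5227 %
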